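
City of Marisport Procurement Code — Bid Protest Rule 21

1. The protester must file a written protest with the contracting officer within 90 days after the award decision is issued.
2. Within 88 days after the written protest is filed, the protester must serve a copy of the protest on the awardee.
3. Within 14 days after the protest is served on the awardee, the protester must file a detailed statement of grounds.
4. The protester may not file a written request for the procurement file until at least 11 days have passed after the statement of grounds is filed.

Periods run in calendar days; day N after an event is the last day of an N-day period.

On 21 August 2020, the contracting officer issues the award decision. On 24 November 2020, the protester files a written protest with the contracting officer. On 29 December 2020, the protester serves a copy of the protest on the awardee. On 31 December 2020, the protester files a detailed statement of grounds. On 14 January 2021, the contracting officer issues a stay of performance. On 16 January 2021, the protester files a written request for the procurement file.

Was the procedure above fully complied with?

No

(1) due by 21 August 2020 + 90 days = 19 November 2020; 24 November 2020 misses that deadline by 5 days.
The analysis stops there.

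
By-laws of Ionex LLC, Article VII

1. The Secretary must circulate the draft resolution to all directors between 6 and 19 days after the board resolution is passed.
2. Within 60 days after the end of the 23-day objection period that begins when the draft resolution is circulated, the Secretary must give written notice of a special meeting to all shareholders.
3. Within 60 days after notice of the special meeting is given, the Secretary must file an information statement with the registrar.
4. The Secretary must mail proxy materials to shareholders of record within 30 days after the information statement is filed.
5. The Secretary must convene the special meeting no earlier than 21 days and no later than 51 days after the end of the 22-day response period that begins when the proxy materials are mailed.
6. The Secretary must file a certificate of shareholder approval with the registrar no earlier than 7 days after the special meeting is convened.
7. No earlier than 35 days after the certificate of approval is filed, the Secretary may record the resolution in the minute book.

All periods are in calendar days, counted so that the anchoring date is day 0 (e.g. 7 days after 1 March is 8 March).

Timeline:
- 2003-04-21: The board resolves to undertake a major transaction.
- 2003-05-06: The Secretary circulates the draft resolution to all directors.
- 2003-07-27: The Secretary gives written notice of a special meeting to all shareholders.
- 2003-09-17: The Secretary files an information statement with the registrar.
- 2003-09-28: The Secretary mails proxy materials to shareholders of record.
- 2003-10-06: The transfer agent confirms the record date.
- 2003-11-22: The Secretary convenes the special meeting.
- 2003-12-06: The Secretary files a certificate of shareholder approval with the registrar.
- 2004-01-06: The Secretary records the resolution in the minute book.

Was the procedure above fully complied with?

Step 1: the window is 6–19 days after 2003-04-21 (when the board resolution is passed), so 2003-04-27 through 2003-05-10; done 2003-05-06 — within the window.
Step 2: 60 days after 2003-05-29 (end of the 23-day objection period, which began when the draft resolution is circulated on 2003-05-06) is 2003-07-28; completed 2003-07-27, before the deadline.
Step 3: 60 days after 2003-07-27 (when notice of the special meeting is given) is 2003-09-25; completed 2003-09-17, before the deadline.
Step 4: 30 days after 2003-09-17 (when the information statement is filed) is 2003-10-17; 2003-09-28 is within that limit.
Step 5: the window is 21–51 days after 2003-10-20 (end of the 22-day response period, which began when the proxy materials are mailed on 2003-09-28), so 2003-11-10 through 2003-12-10; done 2003-11-22, which is between those dates.
Step 6: the earliest permitted date is 7 days after 2003-11-22 (when the special meeting is convened), i.e. 2003-11-29; done 2003-12-06, after the minimum wait.
Step 7: the earliest permitted date is 35 days after 2003-12-06 (when the certificate of approval is filed), i.e. 2004-01-10; acted on 2004-01-06, 4 days prematurely.
That is the first point of non-compliance.

No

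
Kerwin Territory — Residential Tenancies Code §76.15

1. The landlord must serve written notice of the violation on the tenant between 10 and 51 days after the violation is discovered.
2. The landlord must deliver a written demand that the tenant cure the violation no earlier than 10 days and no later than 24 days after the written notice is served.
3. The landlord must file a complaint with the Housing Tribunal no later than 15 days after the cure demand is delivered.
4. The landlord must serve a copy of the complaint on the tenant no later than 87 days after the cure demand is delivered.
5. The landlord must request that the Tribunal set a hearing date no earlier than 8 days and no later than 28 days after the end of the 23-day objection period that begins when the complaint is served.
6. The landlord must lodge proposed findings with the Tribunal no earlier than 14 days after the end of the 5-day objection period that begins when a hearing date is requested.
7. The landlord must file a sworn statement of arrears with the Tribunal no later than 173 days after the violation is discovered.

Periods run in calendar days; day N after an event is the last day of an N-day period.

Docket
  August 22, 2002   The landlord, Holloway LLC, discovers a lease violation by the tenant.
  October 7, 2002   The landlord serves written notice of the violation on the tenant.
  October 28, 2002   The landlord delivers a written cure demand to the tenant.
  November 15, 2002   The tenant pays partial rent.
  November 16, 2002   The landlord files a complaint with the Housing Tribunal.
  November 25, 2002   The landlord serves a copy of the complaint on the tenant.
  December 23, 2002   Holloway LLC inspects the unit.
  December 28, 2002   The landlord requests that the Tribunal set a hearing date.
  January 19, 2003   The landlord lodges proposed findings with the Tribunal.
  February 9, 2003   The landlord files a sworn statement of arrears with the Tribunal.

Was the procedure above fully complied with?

No

Step 1: the window is 10–51 days after August 22, 2002 (when the violation is discovered), so September 1, 2002 through October 12, 2002; done October 7, 2002, which is between those dates.
Step 2: the window is 10–24 days after October 7, 2002 (when the written notice is served), so October 17, 2002 through October 31, 2002; October 28, 2002 falls inside that range.
Step 3: 15 days after October 28, 2002 (when the cure demand is delivered) is November 12, 2002; not done until November 16, 2002, 4 days after the deadline.
The procedure was therefore not followed at step 3.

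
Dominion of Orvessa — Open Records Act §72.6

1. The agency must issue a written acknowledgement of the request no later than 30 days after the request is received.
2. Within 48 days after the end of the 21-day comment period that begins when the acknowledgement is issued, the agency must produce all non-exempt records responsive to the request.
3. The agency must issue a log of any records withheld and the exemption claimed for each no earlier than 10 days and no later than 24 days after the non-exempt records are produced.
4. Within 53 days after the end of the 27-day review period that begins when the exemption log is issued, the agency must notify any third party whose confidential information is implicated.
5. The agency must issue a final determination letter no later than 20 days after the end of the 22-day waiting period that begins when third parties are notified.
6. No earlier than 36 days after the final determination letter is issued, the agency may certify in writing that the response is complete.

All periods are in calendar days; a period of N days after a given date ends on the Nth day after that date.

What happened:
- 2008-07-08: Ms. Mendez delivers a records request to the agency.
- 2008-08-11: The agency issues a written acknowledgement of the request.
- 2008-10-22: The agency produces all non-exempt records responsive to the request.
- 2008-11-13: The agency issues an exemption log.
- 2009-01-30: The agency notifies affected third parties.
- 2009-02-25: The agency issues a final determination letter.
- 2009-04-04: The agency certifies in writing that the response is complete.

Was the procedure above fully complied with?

Step 1 — counting 30 days from 2008-07-08 (when the request is received) gives a deadline of 2008-08-07; 2008-08-11 misses that deadline by 4 days.
The procedure was therefore not followed at step 1.

No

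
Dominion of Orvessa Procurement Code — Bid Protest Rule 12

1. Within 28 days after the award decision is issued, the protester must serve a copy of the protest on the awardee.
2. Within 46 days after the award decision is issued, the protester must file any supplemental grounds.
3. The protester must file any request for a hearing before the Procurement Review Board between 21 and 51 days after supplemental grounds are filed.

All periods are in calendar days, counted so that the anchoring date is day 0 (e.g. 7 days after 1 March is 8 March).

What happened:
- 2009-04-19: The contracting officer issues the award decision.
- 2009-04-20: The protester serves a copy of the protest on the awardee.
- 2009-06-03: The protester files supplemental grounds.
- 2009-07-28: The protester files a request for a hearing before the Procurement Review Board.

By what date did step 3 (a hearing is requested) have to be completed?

Step 3 runs from 2009-06-03, when supplemental grounds are filed. The window is 21–51 days after 2009-06-03; it closes on 2009-07-24.

2009-07-24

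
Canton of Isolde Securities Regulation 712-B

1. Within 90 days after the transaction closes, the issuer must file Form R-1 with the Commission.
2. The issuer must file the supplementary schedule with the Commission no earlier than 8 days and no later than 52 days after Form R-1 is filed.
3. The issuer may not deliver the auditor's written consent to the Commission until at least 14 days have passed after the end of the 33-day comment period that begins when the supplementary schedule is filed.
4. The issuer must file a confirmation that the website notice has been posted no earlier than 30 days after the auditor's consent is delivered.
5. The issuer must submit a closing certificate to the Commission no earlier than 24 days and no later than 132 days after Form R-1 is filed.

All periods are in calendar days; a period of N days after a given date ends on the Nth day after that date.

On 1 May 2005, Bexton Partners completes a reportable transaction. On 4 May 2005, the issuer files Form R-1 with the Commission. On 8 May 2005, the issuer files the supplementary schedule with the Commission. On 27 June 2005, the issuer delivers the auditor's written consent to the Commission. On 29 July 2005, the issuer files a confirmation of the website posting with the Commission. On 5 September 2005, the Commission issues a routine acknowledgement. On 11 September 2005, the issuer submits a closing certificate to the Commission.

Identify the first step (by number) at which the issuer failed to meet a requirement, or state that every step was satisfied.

Step 2

Step 1: 90 days after 1 May 2005 (when the transaction closes) is 30 July 2005; done 4 May 2005 — timely.
Step 2: the window is 8–52 days after 4 May 2005 (when Form R-1 is filed), so 12 May 2005 through 25 June 2005; 8 May 2005 is 4 days too early.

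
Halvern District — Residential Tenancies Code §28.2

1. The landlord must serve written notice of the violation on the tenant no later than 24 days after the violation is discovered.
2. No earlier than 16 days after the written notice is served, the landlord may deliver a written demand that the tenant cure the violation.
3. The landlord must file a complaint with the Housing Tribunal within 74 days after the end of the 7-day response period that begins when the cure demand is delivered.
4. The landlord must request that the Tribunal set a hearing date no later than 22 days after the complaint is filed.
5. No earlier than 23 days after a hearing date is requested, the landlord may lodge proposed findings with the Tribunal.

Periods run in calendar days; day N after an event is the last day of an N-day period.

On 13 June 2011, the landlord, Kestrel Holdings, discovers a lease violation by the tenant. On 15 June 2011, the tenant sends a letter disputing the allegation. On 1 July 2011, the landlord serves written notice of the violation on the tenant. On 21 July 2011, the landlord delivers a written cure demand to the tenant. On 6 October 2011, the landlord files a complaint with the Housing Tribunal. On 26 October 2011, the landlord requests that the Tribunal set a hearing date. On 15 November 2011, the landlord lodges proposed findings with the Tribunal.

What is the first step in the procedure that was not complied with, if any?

Step 5

(1) due by 13 June 2011 + 24 days = 7 July 2011; completed 1 July 2011, before the deadline.
(2) permitted from 1 July 2011 + 16 days = 17 July 2011 onward; 21 July 2011 is on or after that date.
(3) due by 28 July 2011 + 74 days = 10 October 2011; completed 6 October 2011, before the deadline.
(4) due by 6 October 2011 + 22 days = 28 October 2011; completed 26 October 2011, before the deadline.
(5) permitted from 26 October 2011 + 23 days = 18 November 2011 onward; acted on 15 November 2011, 3 days prematurely.
The analysis stops there.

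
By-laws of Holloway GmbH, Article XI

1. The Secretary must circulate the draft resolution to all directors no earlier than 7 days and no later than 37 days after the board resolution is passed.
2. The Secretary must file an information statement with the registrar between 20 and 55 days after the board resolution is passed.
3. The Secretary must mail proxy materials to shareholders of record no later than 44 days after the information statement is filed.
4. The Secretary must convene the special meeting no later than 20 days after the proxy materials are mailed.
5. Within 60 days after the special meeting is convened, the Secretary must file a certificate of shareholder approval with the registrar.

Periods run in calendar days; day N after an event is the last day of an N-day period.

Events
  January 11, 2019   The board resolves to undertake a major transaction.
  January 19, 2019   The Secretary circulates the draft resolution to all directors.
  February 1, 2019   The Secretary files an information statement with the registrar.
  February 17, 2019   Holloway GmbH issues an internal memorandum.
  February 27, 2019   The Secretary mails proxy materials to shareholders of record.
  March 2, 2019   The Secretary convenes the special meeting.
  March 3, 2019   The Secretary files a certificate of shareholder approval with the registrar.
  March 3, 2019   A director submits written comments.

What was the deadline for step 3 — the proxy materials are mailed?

Step 3 runs from February 1, 2019, when the information statement is filed. 44 days after February 1, 2019 is March 17, 2019.

March 17, 2019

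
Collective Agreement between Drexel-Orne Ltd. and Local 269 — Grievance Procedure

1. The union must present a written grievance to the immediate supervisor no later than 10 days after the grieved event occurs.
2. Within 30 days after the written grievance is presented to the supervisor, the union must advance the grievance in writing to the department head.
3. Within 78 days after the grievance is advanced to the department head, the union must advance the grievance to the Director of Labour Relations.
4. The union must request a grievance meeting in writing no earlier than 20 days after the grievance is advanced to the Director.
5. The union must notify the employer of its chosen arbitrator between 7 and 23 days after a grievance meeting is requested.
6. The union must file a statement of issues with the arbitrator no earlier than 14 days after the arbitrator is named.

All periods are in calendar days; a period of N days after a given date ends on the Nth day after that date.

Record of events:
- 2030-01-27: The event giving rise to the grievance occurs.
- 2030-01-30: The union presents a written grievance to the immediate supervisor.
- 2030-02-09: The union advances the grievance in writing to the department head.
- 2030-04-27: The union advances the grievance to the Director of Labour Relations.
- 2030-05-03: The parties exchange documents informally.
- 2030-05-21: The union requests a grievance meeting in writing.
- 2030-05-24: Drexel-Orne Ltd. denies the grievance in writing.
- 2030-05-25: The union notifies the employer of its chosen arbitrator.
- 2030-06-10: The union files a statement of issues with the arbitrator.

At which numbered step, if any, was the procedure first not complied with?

(1) due by 2030-01-27 + 10 days = 2030-02-06; 2030-01-30 is within that limit.
(2) due by 2030-01-30 + 30 days = 2030-03-01; done 2030-02-09 — timely.
(3) due by 2030-02-09 + 78 days = 2030-04-28; completed 2030-04-27, before the deadline.
(4) permitted from 2030-04-27 + 20 days = 2030-05-17 onward; done 2030-05-21, after the minimum wait.
(5) the permitted window runs from 2030-05-21 + 7 = 2030-05-28 to 2030-05-21 + 23 = 2030-06-13; 2030-05-25 is 3 days too early.
The procedure was therefore not followed at step 5.

Step 5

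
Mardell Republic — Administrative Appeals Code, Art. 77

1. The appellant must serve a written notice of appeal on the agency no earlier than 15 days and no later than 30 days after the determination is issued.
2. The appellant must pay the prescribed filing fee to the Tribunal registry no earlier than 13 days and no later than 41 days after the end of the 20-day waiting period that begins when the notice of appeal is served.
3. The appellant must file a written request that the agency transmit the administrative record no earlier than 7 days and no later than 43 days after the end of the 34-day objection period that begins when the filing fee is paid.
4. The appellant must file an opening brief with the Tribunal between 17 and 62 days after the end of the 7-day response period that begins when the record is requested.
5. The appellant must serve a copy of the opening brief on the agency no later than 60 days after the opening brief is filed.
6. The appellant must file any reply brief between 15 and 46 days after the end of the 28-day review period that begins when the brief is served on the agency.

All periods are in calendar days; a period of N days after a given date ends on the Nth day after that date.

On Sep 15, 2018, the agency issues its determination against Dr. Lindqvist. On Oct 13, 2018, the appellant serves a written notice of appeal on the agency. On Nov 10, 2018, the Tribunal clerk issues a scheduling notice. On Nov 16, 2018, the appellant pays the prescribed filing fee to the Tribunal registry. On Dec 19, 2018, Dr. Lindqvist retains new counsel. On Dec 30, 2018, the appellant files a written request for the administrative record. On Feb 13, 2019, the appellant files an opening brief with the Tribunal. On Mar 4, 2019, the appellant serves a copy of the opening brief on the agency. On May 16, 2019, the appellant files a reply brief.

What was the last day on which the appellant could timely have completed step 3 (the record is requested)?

Feb 1, 2019

The filing fee is paid on Nov 16, 2018; the 34-day objection period therefore ends Dec 20, 2018, and step 3 runs from that date. The window is 7–43 days after Dec 20, 2018; it closes on Feb 1, 2019.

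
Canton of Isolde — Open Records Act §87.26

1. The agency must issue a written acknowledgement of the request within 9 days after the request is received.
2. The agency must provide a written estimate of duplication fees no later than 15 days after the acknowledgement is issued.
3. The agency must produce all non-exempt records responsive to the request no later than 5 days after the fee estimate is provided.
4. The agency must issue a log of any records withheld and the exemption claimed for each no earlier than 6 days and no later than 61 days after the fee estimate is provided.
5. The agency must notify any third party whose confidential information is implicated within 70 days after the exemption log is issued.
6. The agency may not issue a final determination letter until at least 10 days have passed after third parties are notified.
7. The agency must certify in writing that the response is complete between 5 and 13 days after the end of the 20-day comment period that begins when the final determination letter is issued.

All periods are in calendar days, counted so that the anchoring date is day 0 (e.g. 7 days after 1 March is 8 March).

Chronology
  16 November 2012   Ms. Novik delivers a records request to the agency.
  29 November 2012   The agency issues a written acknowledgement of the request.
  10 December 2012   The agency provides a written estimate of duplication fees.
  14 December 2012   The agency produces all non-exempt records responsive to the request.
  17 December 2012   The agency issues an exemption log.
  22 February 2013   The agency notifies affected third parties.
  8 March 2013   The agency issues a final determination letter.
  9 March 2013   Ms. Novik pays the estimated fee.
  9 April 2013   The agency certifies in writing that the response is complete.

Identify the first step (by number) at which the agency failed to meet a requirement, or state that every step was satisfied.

Step 1

Step 1: 9 days after 16 November 2012 (when the request is received) is 25 November 2012; done 29 November 2012 — 4 days late.
No need to go further; step 1 was not satisfied.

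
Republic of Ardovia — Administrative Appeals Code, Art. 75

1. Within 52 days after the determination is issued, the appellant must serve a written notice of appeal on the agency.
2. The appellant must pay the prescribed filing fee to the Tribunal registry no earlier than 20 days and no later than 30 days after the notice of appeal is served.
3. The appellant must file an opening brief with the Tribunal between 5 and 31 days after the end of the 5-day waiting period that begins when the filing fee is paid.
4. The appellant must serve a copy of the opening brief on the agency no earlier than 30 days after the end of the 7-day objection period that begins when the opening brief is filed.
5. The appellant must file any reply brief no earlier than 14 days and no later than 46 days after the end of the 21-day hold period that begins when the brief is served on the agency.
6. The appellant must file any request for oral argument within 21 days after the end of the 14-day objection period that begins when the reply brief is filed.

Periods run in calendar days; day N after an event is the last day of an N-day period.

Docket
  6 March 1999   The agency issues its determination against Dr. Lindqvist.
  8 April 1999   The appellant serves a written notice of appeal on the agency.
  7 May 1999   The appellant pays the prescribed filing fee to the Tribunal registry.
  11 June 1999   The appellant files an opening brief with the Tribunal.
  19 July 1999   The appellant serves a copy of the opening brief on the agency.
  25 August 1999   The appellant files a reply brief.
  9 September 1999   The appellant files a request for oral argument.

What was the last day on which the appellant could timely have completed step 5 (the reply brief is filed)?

The brief is served on the agency on 19 July 1999; the 21-day hold period therefore ends 9 August 1999, and step 5 runs from that date. The window is 14–46 days after 9 August 1999; it closes on 24 September 1999.

24 September 1999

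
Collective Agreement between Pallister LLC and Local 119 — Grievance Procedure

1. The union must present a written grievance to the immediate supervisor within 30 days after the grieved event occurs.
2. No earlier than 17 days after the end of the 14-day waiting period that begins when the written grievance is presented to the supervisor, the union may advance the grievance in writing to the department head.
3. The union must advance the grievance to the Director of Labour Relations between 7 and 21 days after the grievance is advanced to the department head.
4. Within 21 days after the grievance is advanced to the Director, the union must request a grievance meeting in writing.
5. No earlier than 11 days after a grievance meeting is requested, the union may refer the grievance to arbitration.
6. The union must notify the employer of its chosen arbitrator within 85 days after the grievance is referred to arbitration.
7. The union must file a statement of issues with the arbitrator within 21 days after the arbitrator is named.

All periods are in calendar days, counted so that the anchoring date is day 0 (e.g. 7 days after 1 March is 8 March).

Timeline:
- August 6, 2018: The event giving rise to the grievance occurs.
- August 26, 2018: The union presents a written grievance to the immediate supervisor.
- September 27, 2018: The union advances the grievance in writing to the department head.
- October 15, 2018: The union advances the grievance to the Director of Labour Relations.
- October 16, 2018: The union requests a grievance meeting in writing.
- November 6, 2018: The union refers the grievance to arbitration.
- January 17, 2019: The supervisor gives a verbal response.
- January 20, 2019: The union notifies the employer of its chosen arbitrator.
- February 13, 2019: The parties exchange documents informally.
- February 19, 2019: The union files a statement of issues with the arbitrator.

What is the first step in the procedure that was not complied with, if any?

Step 7

Step 1 — counting 30 days from August 6, 2018 (when the grieved event occurs) gives a deadline of September 5, 2018; completed August 26, 2018, before the deadline.
Step 2 — must wait 17 days from September 9, 2018 (end of the 14-day waiting period, which began when the written grievance is presented to the supervisor on August 26, 2018), so not before September 26, 2018; done September 27, 2018, after the minimum wait.
Step 3 — 7 and 21 days from September 27, 2018 (when the grievance is advanced to the department head) are October 4, 2018 and October 18, 2018 respectively; done October 15, 2018 — within the window.
Step 4 — counting 21 days from October 15, 2018 (when the grievance is advanced to the Director) gives a deadline of November 5, 2018; done October 16, 2018 — timely.
Step 5 — must wait 11 days from October 16, 2018 (when a grievance meeting is requested), so not before October 27, 2018; done November 6, 2018 — permitted.
Step 6 — counting 85 days from November 6, 2018 (when the grievance is referred to arbitration) gives a deadline of January 30, 2019; completed January 20, 2019, before the deadline.
Step 7 — counting 21 days from January 20, 2019 (when the arbitrator is named) gives a deadline of February 10, 2019; not done until February 19, 2019, 9 days after the deadline.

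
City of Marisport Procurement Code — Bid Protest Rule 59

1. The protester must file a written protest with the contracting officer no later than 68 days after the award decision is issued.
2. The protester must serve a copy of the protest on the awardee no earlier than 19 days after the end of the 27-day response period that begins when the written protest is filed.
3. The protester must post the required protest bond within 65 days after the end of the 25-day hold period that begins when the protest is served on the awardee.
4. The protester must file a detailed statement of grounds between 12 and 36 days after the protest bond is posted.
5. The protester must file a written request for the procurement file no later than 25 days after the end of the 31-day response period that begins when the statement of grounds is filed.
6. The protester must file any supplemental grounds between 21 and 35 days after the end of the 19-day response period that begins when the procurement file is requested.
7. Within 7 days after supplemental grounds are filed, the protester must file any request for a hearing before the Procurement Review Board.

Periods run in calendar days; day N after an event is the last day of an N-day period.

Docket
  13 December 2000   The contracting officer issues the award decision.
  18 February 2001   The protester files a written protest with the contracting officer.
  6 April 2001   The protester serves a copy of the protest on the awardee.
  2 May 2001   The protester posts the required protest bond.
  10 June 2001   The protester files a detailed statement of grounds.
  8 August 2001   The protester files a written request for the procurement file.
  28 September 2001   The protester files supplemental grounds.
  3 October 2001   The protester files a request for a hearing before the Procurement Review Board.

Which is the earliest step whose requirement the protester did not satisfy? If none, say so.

(1) due by 13 December 2000 + 68 days = 19 February 2001; 18 February 2001 is within that limit.
(2) permitted from 17 March 2001 + 19 days = 5 April 2001 onward; 6 April 2001 is on or after that date.
(3) due by 1 May 2001 + 65 days = 5 July 2001; completed 2 May 2001, before the deadline.
(4) the permitted window runs from 2 May 2001 + 12 = 14 May 2001 to 2 May 2001 + 36 = 7 June 2001; done 10 June 2001 — 3 days after the window closed.
The procedure was therefore not followed at step 4.

Step 4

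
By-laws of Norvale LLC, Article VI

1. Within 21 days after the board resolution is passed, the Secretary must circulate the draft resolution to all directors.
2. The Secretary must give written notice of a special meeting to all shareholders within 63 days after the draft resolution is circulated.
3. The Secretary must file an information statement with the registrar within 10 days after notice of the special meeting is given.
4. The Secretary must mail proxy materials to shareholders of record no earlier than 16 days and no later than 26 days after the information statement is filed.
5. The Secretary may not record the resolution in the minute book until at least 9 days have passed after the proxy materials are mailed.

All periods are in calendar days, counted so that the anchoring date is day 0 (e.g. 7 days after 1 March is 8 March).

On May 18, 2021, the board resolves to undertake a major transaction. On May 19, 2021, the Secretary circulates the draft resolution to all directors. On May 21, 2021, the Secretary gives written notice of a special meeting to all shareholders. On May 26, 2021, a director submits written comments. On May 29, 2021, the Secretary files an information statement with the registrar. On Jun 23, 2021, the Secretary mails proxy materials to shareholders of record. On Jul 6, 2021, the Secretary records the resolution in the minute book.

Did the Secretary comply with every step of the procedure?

Step 1 — counting 21 days from May 18, 2021 (when the board resolution is passed) gives a deadline of Jun 8, 2021; May 19, 2021 is within that limit.
Step 2 — counting 63 days from May 19, 2021 (when the draft resolution is circulated) gives a deadline of Jul 21, 2021; completed May 21, 2021, before the deadline.
Step 3 — counting 10 days from May 21, 2021 (when notice of the special meeting is given) gives a deadline of May 31, 2021; May 29, 2021 is within that limit.
Step 4 — 16 and 26 days from May 29, 2021 (when the information statement is filed) are Jun 14, 2021 and Jun 24, 2021 respectively; Jun 23, 2021 falls inside that range.
Step 5 — must wait 9 days from Jun 23, 2021 (when the proxy materials are mailed), so not before Jul 2, 2021; Jul 6, 2021 is on or after that date.

Yes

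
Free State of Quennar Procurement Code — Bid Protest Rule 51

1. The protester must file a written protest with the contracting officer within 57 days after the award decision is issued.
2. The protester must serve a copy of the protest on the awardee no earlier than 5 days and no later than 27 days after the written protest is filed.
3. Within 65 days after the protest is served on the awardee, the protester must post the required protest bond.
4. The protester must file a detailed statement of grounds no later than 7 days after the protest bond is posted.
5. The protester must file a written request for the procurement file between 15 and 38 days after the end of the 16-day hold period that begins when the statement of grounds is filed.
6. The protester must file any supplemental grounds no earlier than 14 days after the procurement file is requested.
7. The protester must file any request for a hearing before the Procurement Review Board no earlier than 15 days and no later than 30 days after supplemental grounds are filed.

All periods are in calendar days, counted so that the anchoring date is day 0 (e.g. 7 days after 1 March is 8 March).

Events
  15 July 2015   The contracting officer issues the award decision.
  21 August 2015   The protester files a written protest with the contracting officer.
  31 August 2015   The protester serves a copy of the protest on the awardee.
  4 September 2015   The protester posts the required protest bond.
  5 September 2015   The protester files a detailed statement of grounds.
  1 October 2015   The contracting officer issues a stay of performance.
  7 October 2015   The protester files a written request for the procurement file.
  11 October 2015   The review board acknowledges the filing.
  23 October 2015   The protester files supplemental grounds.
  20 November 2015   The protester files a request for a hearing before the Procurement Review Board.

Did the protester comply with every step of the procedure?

Step 1 — counting 57 days from 15 July 2015 (when the award decision is issued) gives a deadline of 10 September 2015; done 21 August 2015 — timely.
Step 2 — 5 and 27 days from 21 August 2015 (when the written protest is filed) are 26 August 2015 and 17 September 2015 respectively; done 31 August 2015, which is between those dates.
Step 3 — counting 65 days from 31 August 2015 (when the protest is served on the awardee) gives a deadline of 4 November 2015; completed 4 September 2015, before the deadline.
Step 4 — counting 7 days from 4 September 2015 (when the protest bond is posted) gives a deadline of 11 September 2015; 5 September 2015 is within that limit.
Step 5 — 15 and 38 days from 21 September 2015 (end of the 16-day hold period, which began when the statement of grounds is filed on 5 September 2015) are 6 October 2015 and 29 October 2015 respectively; done 7 October 2015 — within the window.
Step 6 — must wait 14 days from 7 October 2015 (when the procurement file is requested), so not before 21 October 2015; done 23 October 2015 — permitted.
Step 7 — 15 and 30 days from 23 October 2015 (when supplemental grounds are filed) are 7 November 2015 and 22 November 2015 respectively; 20 November 2015 falls inside that range.

Yes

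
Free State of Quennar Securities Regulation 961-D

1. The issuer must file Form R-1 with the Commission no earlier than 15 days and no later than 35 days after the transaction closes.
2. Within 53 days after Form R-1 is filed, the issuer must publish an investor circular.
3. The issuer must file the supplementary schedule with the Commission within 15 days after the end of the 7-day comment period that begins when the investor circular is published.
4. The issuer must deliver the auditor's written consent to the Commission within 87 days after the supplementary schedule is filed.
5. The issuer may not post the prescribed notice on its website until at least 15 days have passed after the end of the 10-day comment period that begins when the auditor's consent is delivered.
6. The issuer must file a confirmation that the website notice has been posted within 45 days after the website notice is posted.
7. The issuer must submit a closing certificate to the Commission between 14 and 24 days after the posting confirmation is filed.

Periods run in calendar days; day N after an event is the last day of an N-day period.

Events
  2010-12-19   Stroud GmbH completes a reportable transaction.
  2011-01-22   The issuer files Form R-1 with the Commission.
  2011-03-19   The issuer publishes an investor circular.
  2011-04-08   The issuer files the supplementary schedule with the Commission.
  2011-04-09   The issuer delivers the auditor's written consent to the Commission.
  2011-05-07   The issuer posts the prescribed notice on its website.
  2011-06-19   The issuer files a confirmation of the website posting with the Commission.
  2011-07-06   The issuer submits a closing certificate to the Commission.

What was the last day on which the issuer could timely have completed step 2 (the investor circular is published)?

Step 2 runs from 2011-01-22, when Form R-1 is filed. 53 days after 2011-01-22 is 2011-03-16.

2011-03-16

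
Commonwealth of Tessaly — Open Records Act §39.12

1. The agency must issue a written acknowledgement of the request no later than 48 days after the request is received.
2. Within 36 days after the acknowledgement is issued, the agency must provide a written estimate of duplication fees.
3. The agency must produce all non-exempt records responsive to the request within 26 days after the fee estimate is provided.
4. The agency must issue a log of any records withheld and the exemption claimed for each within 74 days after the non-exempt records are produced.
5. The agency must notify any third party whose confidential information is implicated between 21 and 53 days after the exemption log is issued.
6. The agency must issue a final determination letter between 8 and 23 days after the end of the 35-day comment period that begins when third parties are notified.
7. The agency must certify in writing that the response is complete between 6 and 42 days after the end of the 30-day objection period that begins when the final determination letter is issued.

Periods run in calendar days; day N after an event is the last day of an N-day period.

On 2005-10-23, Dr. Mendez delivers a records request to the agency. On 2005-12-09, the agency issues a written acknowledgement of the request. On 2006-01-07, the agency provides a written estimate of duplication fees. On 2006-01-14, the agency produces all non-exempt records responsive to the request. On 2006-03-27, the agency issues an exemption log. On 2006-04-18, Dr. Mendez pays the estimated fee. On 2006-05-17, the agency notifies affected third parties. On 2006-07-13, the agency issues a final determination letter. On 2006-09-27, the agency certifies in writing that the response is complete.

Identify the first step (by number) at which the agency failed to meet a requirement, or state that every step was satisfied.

Step 7

Step 1 — counting 48 days from 2005-10-23 (when the request is received) gives a deadline of 2005-12-10; 2005-12-09 is within that limit.
Step 2 — counting 36 days from 2005-12-09 (when the acknowledgement is issued) gives a deadline of 2006-01-14; completed 2006-01-07, before the deadline.
Step 3 — counting 26 days from 2006-01-07 (when the fee estimate is provided) gives a deadline of 2006-02-02; 2006-01-14 is within that limit.
Step 4 — counting 74 days from 2006-01-14 (when the non-exempt records are produced) gives a deadline of 2006-03-29; done 2006-03-27 — timely.
Step 5 — 21 and 53 days from 2006-03-27 (when the exemption log is issued) are 2006-04-17 and 2006-05-19 respectively; done 2006-05-17, which is between those dates.
Step 6 — 8 and 23 days from 2006-06-21 (end of the 35-day comment period, which began when third parties are notified on 2006-05-17) are 2006-06-29 and 2006-07-14 respectively; 2006-07-13 falls inside that range.
Step 7 — 6 and 42 days from 2006-08-12 (end of the 30-day objection period, which began when the final determination letter is issued on 2006-07-13) are 2006-08-18 and 2006-09-23 respectively; 2006-09-27 is 4 days past the end of the window.
That is the first point of non-compliance.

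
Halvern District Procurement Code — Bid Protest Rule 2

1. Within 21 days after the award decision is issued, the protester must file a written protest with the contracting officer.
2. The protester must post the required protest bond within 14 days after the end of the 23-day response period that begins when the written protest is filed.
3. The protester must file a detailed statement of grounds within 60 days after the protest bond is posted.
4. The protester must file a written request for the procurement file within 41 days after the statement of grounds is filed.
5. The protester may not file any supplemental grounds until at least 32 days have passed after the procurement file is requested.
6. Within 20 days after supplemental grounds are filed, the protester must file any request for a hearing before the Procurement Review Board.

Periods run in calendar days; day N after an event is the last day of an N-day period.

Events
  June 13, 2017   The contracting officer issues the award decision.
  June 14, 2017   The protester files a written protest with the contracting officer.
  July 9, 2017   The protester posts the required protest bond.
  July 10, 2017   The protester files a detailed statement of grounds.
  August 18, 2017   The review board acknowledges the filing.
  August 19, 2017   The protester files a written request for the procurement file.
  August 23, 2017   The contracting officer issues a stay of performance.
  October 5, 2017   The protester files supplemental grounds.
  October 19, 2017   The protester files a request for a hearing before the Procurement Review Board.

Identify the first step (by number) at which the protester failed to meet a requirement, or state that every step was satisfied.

(1) due by June 13, 2017 + 21 days = July 4, 2017; June 14, 2017 is within that limit.
(2) due by July 7, 2017 + 14 days = July 21, 2017; done July 9, 2017 — timely.
(3) due by July 9, 2017 + 60 days = September 7, 2017; done July 10, 2017 — timely.
(4) due by July 10, 2017 + 41 days = August 20, 2017; done August 19, 2017 — timely.
(5) permitted from August 19, 2017 + 32 days = September 20, 2017 onward; October 5, 2017 is on or after that date.
(6) due by October 5, 2017 + 20 days = October 25, 2017; done October 19, 2017 — timely.

None — every step was satisfied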